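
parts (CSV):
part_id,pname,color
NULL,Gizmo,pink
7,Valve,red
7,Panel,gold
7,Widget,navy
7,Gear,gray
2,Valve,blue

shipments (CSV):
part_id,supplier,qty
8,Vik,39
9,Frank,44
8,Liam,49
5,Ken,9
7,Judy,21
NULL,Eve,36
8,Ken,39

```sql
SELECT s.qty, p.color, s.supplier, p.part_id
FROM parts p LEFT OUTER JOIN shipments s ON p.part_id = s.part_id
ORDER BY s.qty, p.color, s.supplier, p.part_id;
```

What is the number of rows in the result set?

LEFT JOIN keeps every row from `parts`; unmatched rows get NULL for `shipments`'s columns.
Matching on p.part_id = s.part_id. A NULL in a compared column never satisfies the condition.
- part_id=NULL: no s row matches, row kept with s columns NULL.
- part_id=7: 1 matching s row(s), so 1 row(s) emitted.
- part_id=7: 1 matching s row(s), so 1 row(s) emitted.
- part_id=7: 1 matching s row(s), so 1 row(s) emitted.
- part_id=7: 1 matching s row(s), so 1 row(s) emitted.
- part_id=2: no s row matches, row kept with s columns NULL.
Total: 4 matched + 2 padded = 6 rows.

6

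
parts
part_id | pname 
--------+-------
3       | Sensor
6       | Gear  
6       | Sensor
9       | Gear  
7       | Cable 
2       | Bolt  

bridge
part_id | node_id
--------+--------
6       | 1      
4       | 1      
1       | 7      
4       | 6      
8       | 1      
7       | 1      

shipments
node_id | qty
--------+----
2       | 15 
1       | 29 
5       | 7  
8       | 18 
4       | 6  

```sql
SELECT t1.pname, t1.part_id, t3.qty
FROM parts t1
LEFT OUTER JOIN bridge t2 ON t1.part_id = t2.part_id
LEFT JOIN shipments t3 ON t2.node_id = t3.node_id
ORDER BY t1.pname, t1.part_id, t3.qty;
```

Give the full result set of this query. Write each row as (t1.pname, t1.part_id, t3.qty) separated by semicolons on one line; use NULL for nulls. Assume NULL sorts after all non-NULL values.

(Bolt, 2, NULL); (Cable, 7, 29); (Gear, 6, 29); (Gear, 9, NULL); (Sensor, 3, NULL); (Sensor, 6, 29)

Joins associate left-to-right: parts LEFT JOIN bridge on part_id gives 6 intermediate row(s).
Then LEFT JOIN `shipments t3` on node_id: each of those 6 rows is kept; rows whose t2.node_id has no match in t3 get NULL for t3's columns.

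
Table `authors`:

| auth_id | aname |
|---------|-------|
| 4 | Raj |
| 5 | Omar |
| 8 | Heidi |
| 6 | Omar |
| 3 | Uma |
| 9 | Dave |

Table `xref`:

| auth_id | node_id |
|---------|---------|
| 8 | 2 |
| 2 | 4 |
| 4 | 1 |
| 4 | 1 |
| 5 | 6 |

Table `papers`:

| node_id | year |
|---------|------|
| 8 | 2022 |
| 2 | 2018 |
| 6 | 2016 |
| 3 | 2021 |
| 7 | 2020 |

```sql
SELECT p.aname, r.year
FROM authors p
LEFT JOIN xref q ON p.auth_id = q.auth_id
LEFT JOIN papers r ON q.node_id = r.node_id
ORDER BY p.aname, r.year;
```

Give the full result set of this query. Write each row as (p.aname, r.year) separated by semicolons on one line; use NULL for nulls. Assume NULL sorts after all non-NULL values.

Step 1 — p LEFT JOIN q on auth_id → 7 row(s).
Then LEFT JOIN `papers r` on node_id: each of those 7 rows is kept; rows whose q.node_id has no match in r get NULL for r's columns.

(Dave, NULL); (Heidi, 2018); (Omar, 2016); (Omar, NULL); (Raj, NULL); (Raj, NULL); (Uma, NULL)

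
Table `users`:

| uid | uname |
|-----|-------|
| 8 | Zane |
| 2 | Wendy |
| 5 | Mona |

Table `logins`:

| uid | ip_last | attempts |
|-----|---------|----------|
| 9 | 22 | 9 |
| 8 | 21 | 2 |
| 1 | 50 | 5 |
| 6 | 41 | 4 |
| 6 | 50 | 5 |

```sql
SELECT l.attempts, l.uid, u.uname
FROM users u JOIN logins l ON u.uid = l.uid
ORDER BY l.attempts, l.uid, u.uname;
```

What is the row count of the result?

INNER JOIN keeps only pairs where the ON condition holds.
Matching on u.uid = l.uid.
Matched pairs: 1.
Total: 1 rows.

1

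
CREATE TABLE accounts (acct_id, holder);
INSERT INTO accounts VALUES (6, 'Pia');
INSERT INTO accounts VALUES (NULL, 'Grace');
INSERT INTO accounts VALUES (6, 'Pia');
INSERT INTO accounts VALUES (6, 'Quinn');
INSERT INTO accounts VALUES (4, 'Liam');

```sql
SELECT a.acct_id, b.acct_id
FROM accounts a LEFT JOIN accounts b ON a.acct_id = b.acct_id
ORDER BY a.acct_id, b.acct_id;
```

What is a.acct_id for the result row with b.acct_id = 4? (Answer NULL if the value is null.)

LEFT JOIN keeps every row from `accounts a`; unmatched rows get NULL for `accounts b`'s columns.
Matching on a.acct_id = b.acct_id. A NULL in a compared column never satisfies the condition.
- acct_id=6: 3 matching b row(s), so 3 row(s) emitted.
- acct_id=NULL: no b row matches, row kept with b columns NULL.
- acct_id=6: 3 matching b row(s), so 3 row(s) emitted.
- acct_id=6: 3 matching b row(s), so 3 row(s) emitted.
- acct_id=4: 1 matching b row(s), so 1 row(s) emitted.

4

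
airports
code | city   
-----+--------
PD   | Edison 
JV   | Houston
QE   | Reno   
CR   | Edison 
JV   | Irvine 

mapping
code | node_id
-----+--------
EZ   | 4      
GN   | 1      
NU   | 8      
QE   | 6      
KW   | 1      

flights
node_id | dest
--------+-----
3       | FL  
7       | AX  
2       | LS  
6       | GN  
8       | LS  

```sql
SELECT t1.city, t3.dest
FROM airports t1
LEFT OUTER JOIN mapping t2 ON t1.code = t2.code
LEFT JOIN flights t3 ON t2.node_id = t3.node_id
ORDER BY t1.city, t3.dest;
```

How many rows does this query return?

5

Step 1 — t1 LEFT JOIN t2 on code → 5 row(s).
Then LEFT JOIN `flights t3` on node_id: each of those 5 rows is kept; rows whose t2.node_id has no match in t3 get NULL for t3's columns.
Result: 5 row(s).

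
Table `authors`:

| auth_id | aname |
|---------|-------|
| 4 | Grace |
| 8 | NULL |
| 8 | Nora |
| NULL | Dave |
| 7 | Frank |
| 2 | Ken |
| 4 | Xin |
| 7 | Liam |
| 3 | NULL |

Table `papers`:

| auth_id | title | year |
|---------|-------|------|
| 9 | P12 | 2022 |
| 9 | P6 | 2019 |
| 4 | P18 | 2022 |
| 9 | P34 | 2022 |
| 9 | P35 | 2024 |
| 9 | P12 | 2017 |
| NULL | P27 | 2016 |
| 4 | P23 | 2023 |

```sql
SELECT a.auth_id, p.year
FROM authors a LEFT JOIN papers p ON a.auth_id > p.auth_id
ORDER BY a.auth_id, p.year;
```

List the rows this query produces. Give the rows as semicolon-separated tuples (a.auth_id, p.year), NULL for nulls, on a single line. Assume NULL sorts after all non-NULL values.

LEFT JOIN keeps every row from `authors`; unmatched rows get NULL for `papers`'s columns.
Matching on a.auth_id > p.auth_id. A NULL in a compared column never satisfies the condition.
Matched pairs: 8; unmatched a rows kept: 5.

(2, NULL); (3, NULL); (4, NULL); (4, NULL); (7, 2022); (7, 2022); (7, 2023); (7, 2023); (8, 2022); (8, 2022); (8, 2023); (8, 2023); (NULL, NULL)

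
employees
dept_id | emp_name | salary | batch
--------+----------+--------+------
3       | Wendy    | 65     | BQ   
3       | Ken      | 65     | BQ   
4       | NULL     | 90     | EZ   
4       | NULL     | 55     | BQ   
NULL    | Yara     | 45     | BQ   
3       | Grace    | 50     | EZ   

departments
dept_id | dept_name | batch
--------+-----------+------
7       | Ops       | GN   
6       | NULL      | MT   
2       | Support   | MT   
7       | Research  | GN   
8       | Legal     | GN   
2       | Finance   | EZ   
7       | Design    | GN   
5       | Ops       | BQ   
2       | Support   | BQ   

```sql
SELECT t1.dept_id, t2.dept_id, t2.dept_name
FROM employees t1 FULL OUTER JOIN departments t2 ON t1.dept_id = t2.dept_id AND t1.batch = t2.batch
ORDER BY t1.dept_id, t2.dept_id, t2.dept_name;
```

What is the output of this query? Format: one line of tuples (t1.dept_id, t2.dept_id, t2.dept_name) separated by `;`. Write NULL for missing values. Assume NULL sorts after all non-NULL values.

(3, NULL, NULL); (3, NULL, NULL); (3, NULL, NULL); (4, NULL, NULL); (4, NULL, NULL); (NULL, 2, Finance); (NULL, 2, Support); (NULL, 2, Support); (NULL, 5, Ops); (NULL, 6, NULL); (NULL, 7, Design); (NULL, 7, Ops); (NULL, 7, Research); (NULL, 8, Legal); (NULL, NULL, NULL)

FULL OUTER JOIN keeps every row from both sides; unmatched rows get NULL for the other side's columns.
Matching on t1.dept_id = t2.dept_id AND t1.batch = t2.batch. A NULL in a compared column never satisfies the condition.
Matched pairs: 0; unmatched t1 rows kept: 6; unmatched t2 rows kept: 9.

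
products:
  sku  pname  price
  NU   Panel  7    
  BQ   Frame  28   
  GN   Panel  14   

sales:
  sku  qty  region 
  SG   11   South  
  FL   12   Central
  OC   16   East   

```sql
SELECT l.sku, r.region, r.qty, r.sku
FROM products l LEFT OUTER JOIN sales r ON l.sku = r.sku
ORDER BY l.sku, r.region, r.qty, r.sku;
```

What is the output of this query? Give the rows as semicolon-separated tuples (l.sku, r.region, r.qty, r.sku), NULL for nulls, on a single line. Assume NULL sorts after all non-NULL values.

(BQ, NULL, NULL, NULL); (GN, NULL, NULL, NULL); (NU, NULL, NULL, NULL)

LEFT JOIN keeps every row from `products`; unmatched rows get NULL for `sales`'s columns.
Matching on l.sku = r.sku.
- l[0] sku=NU → no match; kept with NULLs on the r side.
- l[1] sku=BQ → no match; kept with NULLs on the r side.
- l[2] sku=GN → no match; kept with NULLs on the r side.
After projecting and ordering:
l.sku | r.region | r.qty | r.sku
BQ | NULL | NULL | NULL
GN | NULL | NULL | NULL
NU | NULL | NULL | NULL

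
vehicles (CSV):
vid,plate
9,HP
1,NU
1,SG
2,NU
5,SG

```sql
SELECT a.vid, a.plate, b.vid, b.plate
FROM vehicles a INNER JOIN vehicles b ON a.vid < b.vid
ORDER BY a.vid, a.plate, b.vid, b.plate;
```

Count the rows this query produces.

9

INNER JOIN keeps only pairs where the ON condition holds.
Matching on a.vid < b.vid.
Matched pairs: 9.
Total: 9 rows.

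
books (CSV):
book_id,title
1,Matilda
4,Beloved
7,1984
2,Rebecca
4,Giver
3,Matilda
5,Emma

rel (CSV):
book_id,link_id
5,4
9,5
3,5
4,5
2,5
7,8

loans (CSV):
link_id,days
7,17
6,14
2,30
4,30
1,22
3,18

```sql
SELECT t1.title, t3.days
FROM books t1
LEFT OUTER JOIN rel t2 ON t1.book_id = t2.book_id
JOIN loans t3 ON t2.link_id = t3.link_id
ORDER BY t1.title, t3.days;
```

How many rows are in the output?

1

Step 1 — t1 LEFT JOIN t2 on book_id → 7 row(s).
Then INNER JOIN `loans t3` on link_id: keep only rows whose t2.link_id appears in t3.
Result: 1 row(s).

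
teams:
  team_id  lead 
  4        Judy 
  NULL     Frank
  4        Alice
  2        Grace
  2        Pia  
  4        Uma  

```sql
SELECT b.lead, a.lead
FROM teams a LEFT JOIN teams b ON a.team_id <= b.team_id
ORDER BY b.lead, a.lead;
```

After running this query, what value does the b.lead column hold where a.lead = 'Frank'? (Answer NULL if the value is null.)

LEFT JOIN keeps every row from `teams a`; unmatched rows get NULL for `teams b`'s columns.
Matching on a.team_id <= b.team_id. A NULL in a compared column never satisfies the condition.
- team_id=4: 3 matching b row(s), so 3 row(s) emitted.
- team_id=NULL: no b row matches, row kept with b columns NULL.
- team_id=4: 3 matching b row(s), so 3 row(s) emitted.
- team_id=2: 5 matching b row(s), so 5 row(s) emitted.
- team_id=2: 5 matching b row(s), so 5 row(s) emitted.
- team_id=4: 3 matching b row(s), so 3 row(s) emitted.

NULL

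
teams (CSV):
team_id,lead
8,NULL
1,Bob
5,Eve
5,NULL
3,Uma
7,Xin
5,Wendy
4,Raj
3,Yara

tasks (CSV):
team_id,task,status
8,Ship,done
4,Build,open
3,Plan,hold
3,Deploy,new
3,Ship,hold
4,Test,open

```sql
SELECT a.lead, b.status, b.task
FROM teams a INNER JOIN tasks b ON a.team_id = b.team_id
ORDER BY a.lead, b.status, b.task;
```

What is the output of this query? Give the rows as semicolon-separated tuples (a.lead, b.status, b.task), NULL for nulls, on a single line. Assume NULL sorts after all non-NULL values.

INNER JOIN keeps only pairs where the ON condition holds.
Matching on a.team_id = b.team_id.
- a[0] team_id=8 → 1 match(es) in b → 1 row(s).
- a[1] team_id=1 → no match; dropped.
- a[2] team_id=5 → no match; dropped.
- a[3] team_id=5 → no match; dropped.
- a[4] team_id=3 → 3 match(es) in b → 3 row(s).
- a[5] team_id=7 → no match; dropped.
- a[6] team_id=5 → no match; dropped.
- a[7] team_id=4 → 2 match(es) in b → 2 row(s).
- a[8] team_id=3 → 3 match(es) in b → 3 row(s).
After projecting and ordering:
a.lead | b.status | b.task
Raj | open | Build
Raj | open | Test
Uma | hold | Plan
Uma | hold | Ship
Uma | new | Deploy
Yara | hold | Plan
Yara | hold | Ship
Yara | new | Deploy
NULL | done | Ship

(Raj, open, Build); (Raj, open, Test); (Uma, hold, Plan); (Uma, hold, Ship); (Uma, new, Deploy); (Yara, hold, Plan); (Yara, hold, Ship); (Yara, new, Deploy); (NULL, done, Ship)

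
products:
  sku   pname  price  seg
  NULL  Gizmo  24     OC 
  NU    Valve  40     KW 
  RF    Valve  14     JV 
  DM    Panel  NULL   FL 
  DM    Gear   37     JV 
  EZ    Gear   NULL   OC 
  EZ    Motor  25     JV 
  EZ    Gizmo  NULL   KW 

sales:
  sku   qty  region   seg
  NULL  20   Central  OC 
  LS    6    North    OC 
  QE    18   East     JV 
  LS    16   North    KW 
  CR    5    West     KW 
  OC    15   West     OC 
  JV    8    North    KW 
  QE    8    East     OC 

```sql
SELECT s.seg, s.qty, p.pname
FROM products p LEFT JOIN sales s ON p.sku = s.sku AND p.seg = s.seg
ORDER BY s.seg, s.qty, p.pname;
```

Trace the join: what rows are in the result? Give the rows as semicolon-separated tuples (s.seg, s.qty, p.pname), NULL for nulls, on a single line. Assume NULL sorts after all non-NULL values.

LEFT JOIN keeps every row from `products`; unmatched rows get NULL for `sales`'s columns.
Matching on p.sku = s.sku AND p.seg = s.seg. A NULL in a compared column never satisfies the condition.
- p (sku=NULL, seg=OC) has no partner → padded with NULL.
- p (sku=NU, seg=KW) has no partner → padded with NULL.
- p (sku=RF, seg=JV) has no partner → padded with NULL.
- p (sku=DM, seg=FL) has no partner → padded with NULL.
- p (sku=DM, seg=JV) has no partner → padded with NULL.
- p (sku=EZ, seg=OC) has no partner → padded with NULL.
- p (sku=EZ, seg=JV) has no partner → padded with NULL.
- p (sku=EZ, seg=KW) has no partner → padded with NULL.
After projecting and ordering:
s.seg | s.qty | p.pname
NULL | NULL | Gear
NULL | NULL | Gear
NULL | NULL | Gizmo
NULL | NULL | Gizmo
NULL | NULL | Motor
NULL | NULL | Panel
NULL | NULL | Valve
NULL | NULL | Valve

(NULL, NULL, Gear); (NULL, NULL, Gear); (NULL, NULL, Gizmo); (NULL, NULL, Gizmo); (NULL, NULL, Motor); (NULL, NULL, Panel); (NULL, NULL, Valve); (NULL, NULL, Valve)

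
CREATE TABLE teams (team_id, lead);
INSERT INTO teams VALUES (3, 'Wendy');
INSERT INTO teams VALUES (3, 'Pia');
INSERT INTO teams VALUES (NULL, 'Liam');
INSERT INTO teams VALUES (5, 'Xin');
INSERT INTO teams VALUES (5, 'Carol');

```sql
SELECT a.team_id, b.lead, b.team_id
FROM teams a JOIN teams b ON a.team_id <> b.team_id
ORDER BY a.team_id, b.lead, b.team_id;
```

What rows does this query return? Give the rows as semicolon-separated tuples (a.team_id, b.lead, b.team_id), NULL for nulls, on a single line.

(3, Carol, 5); (3, Carol, 5); (3, Xin, 5); (3, Xin, 5); (5, Pia, 3); (5, Pia, 3); (5, Wendy, 3); (5, Wendy, 3)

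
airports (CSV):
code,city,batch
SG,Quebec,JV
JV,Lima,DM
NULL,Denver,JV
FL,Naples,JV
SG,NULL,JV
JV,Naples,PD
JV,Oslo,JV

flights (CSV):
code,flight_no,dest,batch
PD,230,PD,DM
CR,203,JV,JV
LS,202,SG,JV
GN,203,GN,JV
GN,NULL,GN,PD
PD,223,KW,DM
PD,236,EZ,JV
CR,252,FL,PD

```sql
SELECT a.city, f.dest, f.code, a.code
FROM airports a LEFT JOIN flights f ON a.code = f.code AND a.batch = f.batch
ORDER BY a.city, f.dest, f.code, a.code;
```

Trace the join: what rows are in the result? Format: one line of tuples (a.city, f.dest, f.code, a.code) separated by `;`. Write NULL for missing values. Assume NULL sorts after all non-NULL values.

LEFT JOIN keeps every row from `airports`; unmatched rows get NULL for `flights`'s columns.
Matching on a.code = f.code AND a.batch = f.batch. A NULL in a compared column never satisfies the condition.
- code=SG, batch=JV: no f row matches, row kept with f columns NULL.
- code=JV, batch=DM: no f row matches, row kept with f columns NULL.
- code=NULL, batch=JV: no f row matches, row kept with f columns NULL.
- code=FL, batch=JV: no f row matches, row kept with f columns NULL.
- code=SG, batch=JV: no f row matches, row kept with f columns NULL.
- code=JV, batch=PD: no f row matches, row kept with f columns NULL.
- code=JV, batch=JV: no f row matches, row kept with f columns NULL.
After projecting and ordering:
a.city | f.dest | f.code | a.code
Denver | NULL | NULL | NULL
Lima | NULL | NULL | JV
Naples | NULL | NULL | FL
Naples | NULL | NULL | JV
Oslo | NULL | NULL | JV
Quebec | NULL | NULL | SG
NULL | NULL | NULL | SG

(Denver, NULL, NULL, NULL); (Lima, NULL, NULL, JV); (Naples, NULL, NULL, FL); (Naples, NULL, NULL, JV); (Oslo, NULL, NULL, JV); (Quebec, NULL, NULL, SG); (NULL, NULL, NULL, SG)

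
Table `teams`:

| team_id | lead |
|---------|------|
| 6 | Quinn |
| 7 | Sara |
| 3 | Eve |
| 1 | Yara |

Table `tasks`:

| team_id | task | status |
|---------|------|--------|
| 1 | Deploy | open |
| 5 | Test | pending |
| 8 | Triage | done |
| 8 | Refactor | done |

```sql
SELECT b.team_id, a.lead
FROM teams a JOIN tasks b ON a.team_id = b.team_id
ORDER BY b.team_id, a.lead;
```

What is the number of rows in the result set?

1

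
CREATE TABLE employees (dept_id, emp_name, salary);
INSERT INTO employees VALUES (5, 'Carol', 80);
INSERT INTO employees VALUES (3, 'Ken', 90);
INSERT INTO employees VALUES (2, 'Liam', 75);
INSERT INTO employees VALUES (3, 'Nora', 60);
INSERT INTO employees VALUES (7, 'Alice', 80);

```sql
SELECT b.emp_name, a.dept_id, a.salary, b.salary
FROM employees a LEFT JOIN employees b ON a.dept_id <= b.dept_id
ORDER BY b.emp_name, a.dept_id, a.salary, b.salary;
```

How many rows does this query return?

16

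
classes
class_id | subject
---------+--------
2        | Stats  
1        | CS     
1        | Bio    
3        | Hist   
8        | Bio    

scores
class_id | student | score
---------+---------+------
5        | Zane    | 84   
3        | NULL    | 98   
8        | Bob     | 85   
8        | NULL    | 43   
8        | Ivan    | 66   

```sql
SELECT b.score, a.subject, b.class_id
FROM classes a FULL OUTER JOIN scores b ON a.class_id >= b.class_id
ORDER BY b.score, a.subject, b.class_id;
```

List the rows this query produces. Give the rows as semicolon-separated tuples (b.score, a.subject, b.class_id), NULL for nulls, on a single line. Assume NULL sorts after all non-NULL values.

(43, Bio, 8); (66, Bio, 8); (84, Bio, 5); (85, Bio, 8); (98, Bio, 3); (98, Hist, 3); (NULL, Bio, NULL); (NULL, CS, NULL); (NULL, Stats, NULL)

FULL OUTER JOIN keeps every row from both sides; unmatched rows get NULL for the other side's columns.
Matching on a.class_id >= b.class_id.
Matched pairs: 6; unmatched a rows kept: 3; unmatched b rows kept: 0.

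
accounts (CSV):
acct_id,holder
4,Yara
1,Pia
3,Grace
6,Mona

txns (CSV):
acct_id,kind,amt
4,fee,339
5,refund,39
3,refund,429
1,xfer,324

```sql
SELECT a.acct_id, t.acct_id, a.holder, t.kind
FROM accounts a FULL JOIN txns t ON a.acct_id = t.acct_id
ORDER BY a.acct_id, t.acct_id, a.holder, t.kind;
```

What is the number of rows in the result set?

FULL OUTER JOIN keeps every row from both sides; unmatched rows get NULL for the other side's columns.
Matching on a.acct_id = t.acct_id.
- a row (acct_id=4): matches 1 t row(s) → 1 output row(s).
- a row (acct_id=1): matches 1 t row(s) → 1 output row(s).
- a row (acct_id=3): matches 1 t row(s) → 1 output row(s).
- a row (acct_id=6): no match → kept, t columns NULL.
- 1 row(s) from t found no a partner → padded with NULL.
Total: 3 matched + 2 padded = 5 rows.

5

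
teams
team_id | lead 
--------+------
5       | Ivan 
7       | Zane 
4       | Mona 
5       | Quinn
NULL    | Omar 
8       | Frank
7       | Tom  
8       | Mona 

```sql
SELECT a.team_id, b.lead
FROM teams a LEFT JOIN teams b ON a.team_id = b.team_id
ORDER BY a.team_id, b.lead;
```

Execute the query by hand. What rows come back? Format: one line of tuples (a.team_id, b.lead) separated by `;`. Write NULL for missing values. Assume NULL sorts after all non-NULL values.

LEFT JOIN keeps every row from `teams a`; unmatched rows get NULL for `teams b`'s columns.
Matching on a.team_id = b.team_id. A NULL in a compared column never satisfies the condition.
Matched pairs: 13; unmatched a rows kept: 1.

(4, Mona); (5, Ivan); (5, Ivan); (5, Quinn); (5, Quinn); (7, Tom); (7, Tom); (7, Zane); (7, Zane); (8, Frank); (8, Frank); (8, Mona); (8, Mona); (NULL, NULL)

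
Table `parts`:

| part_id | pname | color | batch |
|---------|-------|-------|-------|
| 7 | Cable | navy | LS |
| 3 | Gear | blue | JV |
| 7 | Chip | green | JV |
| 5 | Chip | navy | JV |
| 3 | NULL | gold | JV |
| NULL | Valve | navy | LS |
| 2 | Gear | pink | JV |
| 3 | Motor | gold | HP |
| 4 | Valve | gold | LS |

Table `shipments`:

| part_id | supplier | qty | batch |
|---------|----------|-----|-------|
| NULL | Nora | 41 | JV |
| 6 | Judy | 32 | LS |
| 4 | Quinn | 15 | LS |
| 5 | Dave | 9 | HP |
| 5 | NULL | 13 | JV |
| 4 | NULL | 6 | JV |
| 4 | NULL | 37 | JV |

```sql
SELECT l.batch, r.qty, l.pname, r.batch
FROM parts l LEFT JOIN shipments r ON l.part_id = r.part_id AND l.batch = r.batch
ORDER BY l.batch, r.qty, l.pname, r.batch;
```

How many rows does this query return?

LEFT JOIN keeps every row from `parts`; unmatched rows get NULL for `shipments`'s columns.
Matching on l.part_id = r.part_id AND l.batch = r.batch. A NULL in a compared column never satisfies the condition.
- l row (part_id=7, batch=LS): no match → kept, r columns NULL.
- l row (part_id=3, batch=JV): no match → kept, r columns NULL.
- l row (part_id=7, batch=JV): no match → kept, r columns NULL.
- l row (part_id=5, batch=JV): matches 1 r row(s) → 1 output row(s).
- l row (part_id=3, batch=JV): no match → kept, r columns NULL.
- l row (part_id=NULL, batch=LS): no match → kept, r columns NULL.
- l row (part_id=2, batch=JV): no match → kept, r columns NULL.
- l row (part_id=3, batch=HP): no match → kept, r columns NULL.
- l row (part_id=4, batch=LS): matches 1 r row(s) → 1 output row(s).
Total: 2 matched + 7 padded = 9 rows.

9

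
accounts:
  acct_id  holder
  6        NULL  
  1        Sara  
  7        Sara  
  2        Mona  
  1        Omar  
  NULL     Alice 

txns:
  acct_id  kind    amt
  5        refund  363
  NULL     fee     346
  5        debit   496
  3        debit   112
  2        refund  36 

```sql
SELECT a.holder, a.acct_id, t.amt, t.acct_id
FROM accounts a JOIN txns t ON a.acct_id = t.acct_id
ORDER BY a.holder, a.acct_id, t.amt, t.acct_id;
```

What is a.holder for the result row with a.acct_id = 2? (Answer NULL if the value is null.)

INNER JOIN keeps only pairs where the ON condition holds.
Matching on a.acct_id = t.acct_id. A NULL in a compared column never satisfies the condition.
- a (acct_id=6) has no partner → excluded.
- a (acct_id=1) has no partner → excluded.
- a (acct_id=7) has no partner → excluded.
- a (acct_id=2) pairs with 1 row(s) of t.
- a (acct_id=1) has no partner → excluded.
- a (acct_id=NULL) has no partner → excluded.

Mona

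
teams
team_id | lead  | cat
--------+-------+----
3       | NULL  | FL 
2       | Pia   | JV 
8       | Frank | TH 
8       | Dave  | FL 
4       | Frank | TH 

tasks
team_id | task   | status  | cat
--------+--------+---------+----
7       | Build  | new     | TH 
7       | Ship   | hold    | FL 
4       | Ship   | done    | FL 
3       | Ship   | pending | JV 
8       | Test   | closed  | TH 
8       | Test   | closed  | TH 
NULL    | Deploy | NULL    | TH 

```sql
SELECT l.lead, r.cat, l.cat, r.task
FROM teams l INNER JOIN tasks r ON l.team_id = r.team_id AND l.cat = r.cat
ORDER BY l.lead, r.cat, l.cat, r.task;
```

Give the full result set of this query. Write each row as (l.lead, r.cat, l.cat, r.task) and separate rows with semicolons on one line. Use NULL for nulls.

INNER JOIN keeps only pairs where the ON condition holds.
Matching on l.team_id = r.team_id AND l.cat = r.cat. A NULL in a compared column never satisfies the condition.
Matched pairs: 2.

(Frank, TH, TH, Test); (Frank, TH, TH, Test)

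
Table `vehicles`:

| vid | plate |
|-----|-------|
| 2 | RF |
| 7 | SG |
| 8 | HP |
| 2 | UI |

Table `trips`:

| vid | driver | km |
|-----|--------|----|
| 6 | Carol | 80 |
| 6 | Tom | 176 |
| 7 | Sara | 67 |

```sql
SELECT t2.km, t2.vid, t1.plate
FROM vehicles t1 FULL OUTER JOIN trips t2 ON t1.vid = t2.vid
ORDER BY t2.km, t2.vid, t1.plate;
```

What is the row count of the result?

FULL OUTER JOIN keeps every row from both sides; unmatched rows get NULL for the other side's columns.
Matching on t1.vid = t2.vid.
Matched pairs: 1; unmatched t1 rows kept: 3; unmatched t2 rows kept: 2.
Total: 1 matched + 5 padded = 6 rows.

6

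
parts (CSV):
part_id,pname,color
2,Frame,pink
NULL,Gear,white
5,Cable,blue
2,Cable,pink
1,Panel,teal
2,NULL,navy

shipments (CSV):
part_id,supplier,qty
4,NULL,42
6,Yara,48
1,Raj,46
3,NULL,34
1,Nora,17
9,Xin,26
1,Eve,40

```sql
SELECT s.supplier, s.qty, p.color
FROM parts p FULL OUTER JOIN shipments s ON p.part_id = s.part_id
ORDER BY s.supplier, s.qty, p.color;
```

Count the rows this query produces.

12

FULL OUTER JOIN keeps every row from both sides; unmatched rows get NULL for the other side's columns.
Matching on p.part_id = s.part_id. A NULL in a compared column never satisfies the condition.
- part_id=2: no s row matches, row kept with s columns NULL.
- part_id=NULL: no s row matches, row kept with s columns NULL.
- part_id=5: no s row matches, row kept with s columns NULL.
- part_id=2: no s row matches, row kept with s columns NULL.
- part_id=1: 3 matching s row(s), so 3 row(s) emitted.
- part_id=2: no s row matches, row kept with s columns NULL.
- 4 s row(s) had no p match → kept, p columns NULL.
Total: 3 matched + 9 padded = 12 rows.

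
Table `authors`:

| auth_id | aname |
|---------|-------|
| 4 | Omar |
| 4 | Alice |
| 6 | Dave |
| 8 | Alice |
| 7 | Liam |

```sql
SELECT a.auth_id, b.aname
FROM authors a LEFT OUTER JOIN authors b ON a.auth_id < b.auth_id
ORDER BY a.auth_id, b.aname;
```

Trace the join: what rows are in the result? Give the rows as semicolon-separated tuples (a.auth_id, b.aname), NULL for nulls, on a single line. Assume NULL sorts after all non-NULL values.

(4, Alice); (4, Alice); (4, Dave); (4, Dave); (4, Liam); (4, Liam); (6, Alice); (6, Liam); (7, Alice); (8, NULL)

LEFT JOIN keeps every row from `authors a`; unmatched rows get NULL for `authors b`'s columns.
Matching on a.auth_id < b.auth_id.
- a (auth_id=4) pairs with 3 row(s) of b.
- a (auth_id=4) pairs with 3 row(s) of b.
- a (auth_id=6) pairs with 2 row(s) of b.
- a (auth_id=8) has no partner → padded with NULL.
- a (auth_id=7) pairs with 1 row(s) of b.
After projecting and ordering:
a.auth_id | b.aname
4 | Alice
4 | Alice
4 | Dave
4 | Dave
4 | Liam
4 | Liam
6 | Alice
6 | Liam
7 | Alice
8 | NULL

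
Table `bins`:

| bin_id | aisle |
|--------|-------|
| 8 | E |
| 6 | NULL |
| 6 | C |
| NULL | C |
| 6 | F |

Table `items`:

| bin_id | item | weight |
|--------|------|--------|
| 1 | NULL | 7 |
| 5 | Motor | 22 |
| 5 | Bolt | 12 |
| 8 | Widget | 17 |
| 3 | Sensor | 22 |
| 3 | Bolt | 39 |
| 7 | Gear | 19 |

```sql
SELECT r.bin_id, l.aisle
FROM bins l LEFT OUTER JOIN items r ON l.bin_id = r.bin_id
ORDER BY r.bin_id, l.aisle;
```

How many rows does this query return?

LEFT JOIN keeps every row from `bins`; unmatched rows get NULL for `items`'s columns.
Matching on l.bin_id = r.bin_id. A NULL in a compared column never satisfies the condition.
- l row (bin_id=8): matches 1 r row(s) → 1 output row(s).
- l row (bin_id=6): no match → kept, r columns NULL.
- l row (bin_id=6): no match → kept, r columns NULL.
- l row (bin_id=NULL): no match → kept, r columns NULL.
- l row (bin_id=6): no match → kept, r columns NULL.
Total: 1 matched + 4 padded = 5 rows.

5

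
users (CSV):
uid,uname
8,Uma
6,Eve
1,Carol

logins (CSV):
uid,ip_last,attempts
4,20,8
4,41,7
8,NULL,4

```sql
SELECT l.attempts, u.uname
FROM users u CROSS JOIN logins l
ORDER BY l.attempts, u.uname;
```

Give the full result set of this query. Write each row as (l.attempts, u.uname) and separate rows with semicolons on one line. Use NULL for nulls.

CROSS JOIN pairs every row of `users` with every row of `logins`: 3 × 3 = 9 rows.

(4, Carol); (4, Eve); (4, Uma); (7, Carol); (7, Eve); (7, Uma); (8, Carol); (8, Eve); (8, Uma)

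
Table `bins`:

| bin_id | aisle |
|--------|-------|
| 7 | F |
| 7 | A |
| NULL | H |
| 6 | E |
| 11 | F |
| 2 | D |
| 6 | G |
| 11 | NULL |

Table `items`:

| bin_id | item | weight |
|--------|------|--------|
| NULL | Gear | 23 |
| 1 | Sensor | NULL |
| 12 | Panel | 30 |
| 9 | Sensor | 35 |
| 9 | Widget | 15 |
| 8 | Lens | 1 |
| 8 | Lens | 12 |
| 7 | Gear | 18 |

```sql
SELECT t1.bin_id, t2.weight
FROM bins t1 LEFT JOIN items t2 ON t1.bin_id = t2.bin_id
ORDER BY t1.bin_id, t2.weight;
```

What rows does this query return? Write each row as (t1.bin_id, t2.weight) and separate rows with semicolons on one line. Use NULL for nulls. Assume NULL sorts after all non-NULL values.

(2, NULL); (6, NULL); (6, NULL); (7, 18); (7, 18); (11, NULL); (11, NULL); (NULL, NULL)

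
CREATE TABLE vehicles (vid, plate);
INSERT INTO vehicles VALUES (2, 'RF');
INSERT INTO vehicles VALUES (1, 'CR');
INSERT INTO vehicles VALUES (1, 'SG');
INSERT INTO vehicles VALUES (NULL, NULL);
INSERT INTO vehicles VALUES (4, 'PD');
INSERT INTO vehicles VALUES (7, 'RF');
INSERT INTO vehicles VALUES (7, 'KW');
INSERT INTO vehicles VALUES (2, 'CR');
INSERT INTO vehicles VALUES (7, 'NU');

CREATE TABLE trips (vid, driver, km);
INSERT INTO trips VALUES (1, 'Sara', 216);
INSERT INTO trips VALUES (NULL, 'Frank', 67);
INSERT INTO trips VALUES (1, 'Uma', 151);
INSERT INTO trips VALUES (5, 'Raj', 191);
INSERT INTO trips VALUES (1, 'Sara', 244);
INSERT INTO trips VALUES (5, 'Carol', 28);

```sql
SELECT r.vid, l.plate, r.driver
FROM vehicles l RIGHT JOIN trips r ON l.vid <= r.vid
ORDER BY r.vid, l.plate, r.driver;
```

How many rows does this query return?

17

RIGHT JOIN keeps every row from `trips`; unmatched rows get NULL for `vehicles`'s columns.
Matching on l.vid <= r.vid. A NULL in a compared column never satisfies the condition.
- l row (vid=2): matches 2 r row(s) → 2 output row(s).
- l row (vid=1): matches 5 r row(s) → 5 output row(s).
- l row (vid=1): matches 5 r row(s) → 5 output row(s).
- l row (vid=NULL): no match.
- l row (vid=4): matches 2 r row(s) → 2 output row(s).
- l row (vid=7): no match.
- l row (vid=7): no match.
- l row (vid=2): matches 2 r row(s) → 2 output row(s).
- l row (vid=7): no match.
- 1 row(s) from r found no l partner → padded with NULL.
Total: 16 matched + 1 padded = 17 rows.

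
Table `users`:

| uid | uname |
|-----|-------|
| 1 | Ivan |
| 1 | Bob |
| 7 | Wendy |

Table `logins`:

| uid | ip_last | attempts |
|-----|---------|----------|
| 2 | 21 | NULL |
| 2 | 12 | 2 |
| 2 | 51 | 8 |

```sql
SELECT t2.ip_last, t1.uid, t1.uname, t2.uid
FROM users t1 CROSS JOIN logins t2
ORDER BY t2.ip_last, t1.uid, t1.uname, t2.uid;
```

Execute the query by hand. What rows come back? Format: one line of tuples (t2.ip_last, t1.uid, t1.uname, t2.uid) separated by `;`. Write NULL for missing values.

(12, 1, Bob, 2); (12, 1, Ivan, 2); (12, 7, Wendy, 2); (21, 1, Bob, 2); (21, 1, Ivan, 2); (21, 7, Wendy, 2); (51, 1, Bob, 2); (51, 1, Ivan, 2); (51, 7, Wendy, 2)

CROSS JOIN pairs every row of `users` with every row of `logins`: 3 × 3 = 9 rows.
After projecting and ordering:
t2.ip_last | t1.uid | t1.uname | t2.uid
12 | 1 | Bob | 2
12 | 1 | Ivan | 2
12 | 7 | Wendy | 2
21 | 1 | Bob | 2
21 | 1 | Ivan | 2
21 | 7 | Wendy | 2
51 | 1 | Bob | 2
51 | 1 | Ivan | 2
51 | 7 | Wendy | 2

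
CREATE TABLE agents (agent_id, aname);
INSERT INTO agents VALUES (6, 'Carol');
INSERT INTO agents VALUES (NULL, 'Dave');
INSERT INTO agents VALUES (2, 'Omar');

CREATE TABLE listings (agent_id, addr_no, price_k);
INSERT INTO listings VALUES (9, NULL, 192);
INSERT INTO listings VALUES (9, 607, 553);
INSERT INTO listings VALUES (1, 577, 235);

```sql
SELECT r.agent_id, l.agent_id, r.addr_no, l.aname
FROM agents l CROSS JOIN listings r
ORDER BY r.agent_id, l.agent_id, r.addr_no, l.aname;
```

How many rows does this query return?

9

CROSS JOIN pairs every row of `agents` with every row of `listings`: 3 × 3 = 9 rows.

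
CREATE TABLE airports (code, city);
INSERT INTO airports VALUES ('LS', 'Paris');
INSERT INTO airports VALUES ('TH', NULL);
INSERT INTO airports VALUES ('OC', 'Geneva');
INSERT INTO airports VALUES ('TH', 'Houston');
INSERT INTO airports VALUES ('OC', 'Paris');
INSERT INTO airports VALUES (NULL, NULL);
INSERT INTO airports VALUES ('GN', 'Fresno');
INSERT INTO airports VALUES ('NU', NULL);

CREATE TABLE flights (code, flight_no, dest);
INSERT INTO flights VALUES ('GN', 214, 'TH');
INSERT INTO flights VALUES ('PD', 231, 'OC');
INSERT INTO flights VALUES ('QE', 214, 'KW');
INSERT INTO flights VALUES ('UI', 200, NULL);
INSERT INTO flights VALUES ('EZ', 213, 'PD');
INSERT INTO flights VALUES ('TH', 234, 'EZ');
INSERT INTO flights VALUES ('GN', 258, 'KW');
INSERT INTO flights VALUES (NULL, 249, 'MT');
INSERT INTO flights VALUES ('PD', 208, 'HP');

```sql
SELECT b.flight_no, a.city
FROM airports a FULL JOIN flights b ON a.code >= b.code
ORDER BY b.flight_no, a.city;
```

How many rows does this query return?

32

FULL OUTER JOIN keeps every row from both sides; unmatched rows get NULL for the other side's columns.
Matching on a.code >= b.code. A NULL in a compared column never satisfies the condition.
- a (code=LS) pairs with 3 row(s) of b.
- a (code=TH) pairs with 7 row(s) of b.
- a (code=OC) pairs with 3 row(s) of b.
- a (code=TH) pairs with 7 row(s) of b.
- a (code=OC) pairs with 3 row(s) of b.
- a (code=NULL) has no partner → padded with NULL.
- a (code=GN) pairs with 3 row(s) of b.
- a (code=NU) pairs with 3 row(s) of b.
- 2 row(s) from b found no a partner → padded with NULL.
Total: 29 matched + 3 padded = 32 rows.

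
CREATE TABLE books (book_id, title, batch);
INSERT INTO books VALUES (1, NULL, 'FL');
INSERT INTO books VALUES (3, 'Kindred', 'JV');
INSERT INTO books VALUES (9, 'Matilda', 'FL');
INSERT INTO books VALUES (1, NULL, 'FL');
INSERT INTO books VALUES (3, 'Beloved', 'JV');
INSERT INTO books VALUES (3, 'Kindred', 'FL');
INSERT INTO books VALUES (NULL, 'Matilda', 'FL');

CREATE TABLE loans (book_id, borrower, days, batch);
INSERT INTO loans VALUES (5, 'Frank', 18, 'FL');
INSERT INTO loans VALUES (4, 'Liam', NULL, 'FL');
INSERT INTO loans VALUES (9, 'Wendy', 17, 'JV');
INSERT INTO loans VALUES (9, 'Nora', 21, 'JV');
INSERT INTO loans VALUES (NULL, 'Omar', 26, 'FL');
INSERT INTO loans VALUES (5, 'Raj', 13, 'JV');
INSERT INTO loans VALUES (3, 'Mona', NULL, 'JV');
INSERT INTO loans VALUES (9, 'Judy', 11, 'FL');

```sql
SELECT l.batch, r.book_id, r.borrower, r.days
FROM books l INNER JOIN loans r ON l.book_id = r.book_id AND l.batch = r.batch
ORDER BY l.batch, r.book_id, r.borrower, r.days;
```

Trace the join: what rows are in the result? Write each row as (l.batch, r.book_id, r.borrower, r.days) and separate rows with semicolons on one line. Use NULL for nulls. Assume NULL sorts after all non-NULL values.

(FL, 9, Judy, 11); (JV, 3, Mona, NULL); (JV, 3, Mona, NULL)

INNER JOIN keeps only pairs where the ON condition holds.
Matching on l.book_id = r.book_id AND l.batch = r.batch. A NULL in a compared column never satisfies the condition.
- l row (book_id=1, batch=FL): no match → dropped.
- l row (book_id=3, batch=JV): matches 1 r row(s) → 1 output row(s).
- l row (book_id=9, batch=FL): matches 1 r row(s) → 1 output row(s).
- l row (book_id=1, batch=FL): no match → dropped.
- l row (book_id=3, batch=JV): matches 1 r row(s) → 1 output row(s).
- l row (book_id=3, batch=FL): no match → dropped.
- l row (book_id=NULL, batch=FL): no match → dropped.
After projecting and ordering:
l.batch | r.book_id | r.borrower | r.days
FL | 9 | Judy | 11
JV | 3 | Mona | NULL
JV | 3 | Mona | NULL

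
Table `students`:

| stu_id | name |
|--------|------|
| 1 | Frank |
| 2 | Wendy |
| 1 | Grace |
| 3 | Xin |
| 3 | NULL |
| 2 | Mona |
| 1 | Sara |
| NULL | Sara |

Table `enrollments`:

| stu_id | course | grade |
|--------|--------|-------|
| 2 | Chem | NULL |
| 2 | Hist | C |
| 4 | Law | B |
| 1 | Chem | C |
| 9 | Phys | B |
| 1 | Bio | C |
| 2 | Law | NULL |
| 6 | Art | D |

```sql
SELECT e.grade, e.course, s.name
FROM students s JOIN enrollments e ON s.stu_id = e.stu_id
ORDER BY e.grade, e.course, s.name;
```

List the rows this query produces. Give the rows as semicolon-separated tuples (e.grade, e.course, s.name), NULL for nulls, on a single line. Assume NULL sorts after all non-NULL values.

(C, Bio, Frank); (C, Bio, Grace); (C, Bio, Sara); (C, Chem, Frank); (C, Chem, Grace); (C, Chem, Sara); (C, Hist, Mona); (C, Hist, Wendy); (NULL, Chem, Mona); (NULL, Chem, Wendy); (NULL, Law, Mona); (NULL, Law, Wendy)

INNER JOIN keeps only pairs where the ON condition holds.
Matching on s.stu_id = e.stu_id. A NULL in a compared column never satisfies the condition.
- s row (stu_id=1): matches 2 e row(s) → 2 output row(s).
- s row (stu_id=2): matches 3 e row(s) → 3 output row(s).
- s row (stu_id=1): matches 2 e row(s) → 2 output row(s).
- s row (stu_id=3): no match → dropped.
- s row (stu_id=3): no match → dropped.
- s row (stu_id=2): matches 3 e row(s) → 3 output row(s).
- s row (stu_id=1): matches 2 e row(s) → 2 output row(s).
- s row (stu_id=NULL): no match → dropped.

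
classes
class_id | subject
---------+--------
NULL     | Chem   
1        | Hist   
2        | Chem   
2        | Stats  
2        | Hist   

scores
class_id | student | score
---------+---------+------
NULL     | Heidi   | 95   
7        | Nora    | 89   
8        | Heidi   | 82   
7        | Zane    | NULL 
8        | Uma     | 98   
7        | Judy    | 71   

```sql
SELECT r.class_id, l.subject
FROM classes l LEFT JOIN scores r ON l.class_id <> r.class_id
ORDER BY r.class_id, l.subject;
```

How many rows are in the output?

LEFT JOIN keeps every row from `classes`; unmatched rows get NULL for `scores`'s columns.
Matching on l.class_id <> r.class_id. A NULL in a compared column never satisfies the condition.
Matched pairs: 20; unmatched l rows kept: 1.
Total: 20 matched + 1 padded = 21 rows.

21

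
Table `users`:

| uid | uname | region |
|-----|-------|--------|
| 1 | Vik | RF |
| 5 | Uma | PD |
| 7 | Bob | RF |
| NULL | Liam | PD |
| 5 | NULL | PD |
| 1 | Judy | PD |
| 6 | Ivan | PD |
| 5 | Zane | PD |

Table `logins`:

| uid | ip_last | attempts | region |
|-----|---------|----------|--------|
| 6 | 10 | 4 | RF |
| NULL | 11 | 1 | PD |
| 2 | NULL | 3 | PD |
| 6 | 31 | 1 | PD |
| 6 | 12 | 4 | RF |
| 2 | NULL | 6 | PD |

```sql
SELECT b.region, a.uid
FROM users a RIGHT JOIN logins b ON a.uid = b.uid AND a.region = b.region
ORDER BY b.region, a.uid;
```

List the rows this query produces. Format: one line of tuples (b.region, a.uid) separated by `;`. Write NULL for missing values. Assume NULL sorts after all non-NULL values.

(PD, 6); (PD, NULL); (PD, NULL); (PD, NULL); (RF, NULL); (RF, NULL)

RIGHT JOIN keeps every row from `logins`; unmatched rows get NULL for `users`'s columns.
Matching on a.uid = b.uid AND a.region = b.region. A NULL in a compared column never satisfies the condition.
- a row (uid=1, region=RF): no match.
- a row (uid=5, region=PD): no match.
- a row (uid=7, region=RF): no match.
- a row (uid=NULL, region=PD): no match.
- a row (uid=5, region=PD): no match.
- a row (uid=1, region=PD): no match.
- a row (uid=6, region=PD): matches 1 b row(s) → 1 output row(s).
- a row (uid=5, region=PD): no match.
- 5 b row(s) had no a match → kept, a columns NULL.
After projecting and ordering:
b.region | a.uid
PD | 6
PD | NULL
PD | NULL
PD | NULL
RF | NULL
RF | NULL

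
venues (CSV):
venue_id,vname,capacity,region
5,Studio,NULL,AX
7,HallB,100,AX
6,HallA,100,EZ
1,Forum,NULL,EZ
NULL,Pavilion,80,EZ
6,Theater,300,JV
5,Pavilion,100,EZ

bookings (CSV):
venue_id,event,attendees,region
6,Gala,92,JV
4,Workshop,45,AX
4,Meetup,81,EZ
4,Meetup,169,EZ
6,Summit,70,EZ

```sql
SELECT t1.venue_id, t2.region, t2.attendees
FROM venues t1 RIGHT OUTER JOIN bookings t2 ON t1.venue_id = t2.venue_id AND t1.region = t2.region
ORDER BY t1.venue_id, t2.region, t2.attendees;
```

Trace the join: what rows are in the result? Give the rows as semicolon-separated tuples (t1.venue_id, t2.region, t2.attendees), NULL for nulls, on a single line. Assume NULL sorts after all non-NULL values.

(6, EZ, 70); (6, JV, 92); (NULL, AX, 45); (NULL, EZ, 81); (NULL, EZ, 169)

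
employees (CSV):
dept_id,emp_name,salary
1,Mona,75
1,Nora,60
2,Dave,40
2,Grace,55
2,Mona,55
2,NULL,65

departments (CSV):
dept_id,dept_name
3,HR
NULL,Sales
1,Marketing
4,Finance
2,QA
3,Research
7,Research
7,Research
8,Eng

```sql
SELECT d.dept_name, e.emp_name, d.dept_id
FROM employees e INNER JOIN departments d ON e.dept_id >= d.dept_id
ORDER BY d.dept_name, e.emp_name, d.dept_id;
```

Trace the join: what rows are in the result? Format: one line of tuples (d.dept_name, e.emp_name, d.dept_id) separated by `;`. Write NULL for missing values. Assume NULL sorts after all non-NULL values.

(Marketing, Dave, 1); (Marketing, Grace, 1); (Marketing, Mona, 1); (Marketing, Mona, 1); (Marketing, Nora, 1); (Marketing, NULL, 1); (QA, Dave, 2); (QA, Grace, 2); (QA, Mona, 2); (QA, NULL, 2)

INNER JOIN keeps only pairs where the ON condition holds.
Matching on e.dept_id >= d.dept_id. A NULL in a compared column never satisfies the condition.
- e (dept_id=1) pairs with 1 row(s) of d.
- e (dept_id=1) pairs with 1 row(s) of d.
- e (dept_id=2) pairs with 2 row(s) of d.
- e (dept_id=2) pairs with 2 row(s) of d.
- e (dept_id=2) pairs with 2 row(s) of d.
- e (dept_id=2) pairs with 2 row(s) of d.
After projecting and ordering:
d.dept_name | e.emp_name | d.dept_id
Marketing | Dave | 1
Marketing | Grace | 1
Marketing | Mona | 1
Marketing | Mona | 1
Marketing | Nora | 1
Marketing | NULL | 1
QA | Dave | 2
QA | Grace | 2
QA | Mona | 2
QA | NULL | 2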